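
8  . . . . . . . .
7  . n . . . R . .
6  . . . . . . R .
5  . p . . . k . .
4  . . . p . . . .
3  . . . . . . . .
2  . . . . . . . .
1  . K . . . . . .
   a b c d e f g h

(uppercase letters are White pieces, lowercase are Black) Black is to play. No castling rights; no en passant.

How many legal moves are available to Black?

3

Black to move; king on f5.
In check: yes, from the white rook on f7.
Legal moves: Kxg6, Ke5, Ke4.
Count: 3.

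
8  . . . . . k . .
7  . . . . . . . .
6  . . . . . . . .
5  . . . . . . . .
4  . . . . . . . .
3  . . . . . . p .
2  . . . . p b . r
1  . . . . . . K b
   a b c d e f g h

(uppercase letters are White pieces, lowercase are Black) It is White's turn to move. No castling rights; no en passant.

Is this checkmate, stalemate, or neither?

White to move; white king on g1.
In check: yes, from the black bishop on f2.
King squares — f1: attacked by Pe2; h1: attacked by Rh2; f2: attacked by Rh2; g2: attacked by Bh1; h2: attacked by Pg3.
Legal moves for White: none.
In check with no legal moves → checkmate.

checkmate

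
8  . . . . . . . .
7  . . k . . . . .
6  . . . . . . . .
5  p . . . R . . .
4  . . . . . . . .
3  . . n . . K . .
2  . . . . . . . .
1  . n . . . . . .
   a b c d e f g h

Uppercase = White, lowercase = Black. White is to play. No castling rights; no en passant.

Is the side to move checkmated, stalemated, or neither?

neither

White to move; white king on f3.
In check: no.
Legal moves for White include: Re8, Re7+, Re6, Rh5, Rg5, Rf5, Rd5, Rc5+, Rb5, Rxa5, Re4, Re3, Re2, Re1, Kg4, Kf4, Kg3, Ke3, ... (list truncated; more exist).
White has legal moves and is not in check → neither.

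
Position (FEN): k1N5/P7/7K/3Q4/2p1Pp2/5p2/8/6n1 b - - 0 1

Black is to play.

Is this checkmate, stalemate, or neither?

checkmate

Black to move; black king on a8.
In check: yes, from the white queen on d5.
King squares — a7: attacked by Nc8; b7: attacked by Qd5; b8: attacked by Pa7.
Legal moves for Black: none.
In check with no legal moves → checkmate.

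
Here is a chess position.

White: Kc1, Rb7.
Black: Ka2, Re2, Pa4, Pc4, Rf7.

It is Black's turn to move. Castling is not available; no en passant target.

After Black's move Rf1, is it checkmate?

After Rf1: white king on c1; in check: yes, from the black rook on f1.
King squares — b1: attacked by Rf1; d1: attacked by Rf1; b2: attacked by Ka2; c2: attacked by Re2; d2: attacked by Re2.
White has no legal moves → checkmate.

yes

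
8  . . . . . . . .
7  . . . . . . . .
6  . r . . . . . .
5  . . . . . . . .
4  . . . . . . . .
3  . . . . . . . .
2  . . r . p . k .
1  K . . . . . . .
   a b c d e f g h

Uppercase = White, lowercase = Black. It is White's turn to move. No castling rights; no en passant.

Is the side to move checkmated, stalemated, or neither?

stalemate

White to move; white king on a1.
In check: no.
King squares — b1: attacked by Rb6; a2: attacked by Rc2; b2: attacked by Rc2.
Legal moves for White: none.
Not in check and no legal moves → stalemate.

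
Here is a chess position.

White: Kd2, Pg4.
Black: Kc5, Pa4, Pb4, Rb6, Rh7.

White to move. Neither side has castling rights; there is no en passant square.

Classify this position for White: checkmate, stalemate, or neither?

neither

White to move; white king on d2.
In check: no.
Legal moves for White: Ke3, Kd3, Ke2, Kc2, Ke1, Kd1, Kc1, g5.
White has 8 legal moves and is not in check → neither.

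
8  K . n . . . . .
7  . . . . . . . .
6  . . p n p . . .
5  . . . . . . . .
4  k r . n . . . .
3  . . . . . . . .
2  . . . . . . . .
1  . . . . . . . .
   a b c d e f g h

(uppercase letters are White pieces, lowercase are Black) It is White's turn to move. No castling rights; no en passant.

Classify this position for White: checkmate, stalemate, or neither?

stalemate

White to move; white king on a8.
In check: no.
King squares — a7: attacked by Nc8; b7: attacked by Rb4; b8: attacked by Rb4.
Legal moves for White: none.
Not in check and no legal moves → stalemate.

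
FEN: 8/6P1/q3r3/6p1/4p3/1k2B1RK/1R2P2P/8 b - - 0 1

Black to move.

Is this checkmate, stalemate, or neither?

Black to move; black king on b3.
In check: yes, from the white rook on b2.
King squares — a2: attacked by Rb2; b2: available; c2: attacked by Rb2; a3: available; c3: available; a4: available; b4: attacked by Rb2; c4: available.
Legal moves for Black: Kc4, Ka4, Kc3, Ka3, Kxb2.
Black is in check but has 5 legal moves → neither.

neither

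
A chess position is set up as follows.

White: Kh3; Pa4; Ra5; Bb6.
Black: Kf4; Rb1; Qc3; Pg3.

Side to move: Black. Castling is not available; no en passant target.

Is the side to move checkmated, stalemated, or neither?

neither

Black to move; black king on f4.
In check: no.
Legal moves for Black include: Ke4, Kf3, Qh8+, Qc8+, Qg7, Qc7, Qf6, Qc6, Qe5, Qc5, Qxa5, Qd4, Qc4, Qb4, Qf3, Qe3, Qd3, Qb3, ... (list truncated; more exist).
Black has legal moves and is not in check → neither.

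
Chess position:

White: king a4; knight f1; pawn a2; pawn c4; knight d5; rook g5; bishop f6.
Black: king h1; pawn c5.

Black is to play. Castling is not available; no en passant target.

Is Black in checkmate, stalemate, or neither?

Black to move; black king on h1.
In check: no.
King squares — g1: attacked by Rg5; g2: attacked by Rg5; h2: attacked by Nf1.
Legal moves for Black: none.
Not in check and no legal moves → stalemate.

stalemate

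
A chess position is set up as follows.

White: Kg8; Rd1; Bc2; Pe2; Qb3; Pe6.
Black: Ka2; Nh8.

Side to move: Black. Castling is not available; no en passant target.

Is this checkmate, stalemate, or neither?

Black to move; black king on a2.
In check: yes, from the white queen on b3.
King squares — a1: attacked by Rd1; b1: attacked by Rd1; b2: attacked by Qb3; a3: attacked by Qb3; b3: attacked by Bc2.
Legal moves for Black: none.
In check with no legal moves → checkmate.

checkmate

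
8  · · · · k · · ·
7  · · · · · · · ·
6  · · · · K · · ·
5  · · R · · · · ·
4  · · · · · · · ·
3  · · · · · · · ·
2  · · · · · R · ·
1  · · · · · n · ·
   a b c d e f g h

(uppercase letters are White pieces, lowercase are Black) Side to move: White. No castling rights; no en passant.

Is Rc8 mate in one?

After Rc8: black king on e8; in check: yes, from the white rook on c8.
King squares — d7: attacked by Ke6; e7: attacked by Ke6; f7: attacked by Rf2; d8: attacked by Rc8; f8: attacked by Rf2.
Black has no legal moves → checkmate.

yes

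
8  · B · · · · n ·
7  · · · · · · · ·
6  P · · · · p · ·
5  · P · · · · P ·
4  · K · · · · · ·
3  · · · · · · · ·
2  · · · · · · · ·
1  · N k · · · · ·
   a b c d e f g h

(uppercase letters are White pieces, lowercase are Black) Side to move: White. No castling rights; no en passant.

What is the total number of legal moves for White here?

21

White to move; king on b4.
In check: no.
Legal moves: Bc7, Ba7, Bd6, Be5, Bf4+, Bg3, Bh2, Kc5, Ka5, Kc4, Ka4, Kc3, Kb3, Ka3, Nc3, Na3, Nd2, gxf6, a7, g6, b6.
Count: 21.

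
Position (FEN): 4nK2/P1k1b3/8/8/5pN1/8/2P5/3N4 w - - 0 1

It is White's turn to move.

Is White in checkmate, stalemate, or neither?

White to move; white king on f8.
In check: yes, from the black bishop on e7.
Legal moves for White: Kg8, Kxe8, Kf7, Kxe7.
White is in check but has 4 legal moves → neither.

neither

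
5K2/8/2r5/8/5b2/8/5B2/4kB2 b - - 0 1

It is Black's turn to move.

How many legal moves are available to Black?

Black to move; king on e1.
In check: yes, from the white bishop on f2.
Legal moves: Kxf2, Kd2, Kxf1, Kd1.
Count: 4.

4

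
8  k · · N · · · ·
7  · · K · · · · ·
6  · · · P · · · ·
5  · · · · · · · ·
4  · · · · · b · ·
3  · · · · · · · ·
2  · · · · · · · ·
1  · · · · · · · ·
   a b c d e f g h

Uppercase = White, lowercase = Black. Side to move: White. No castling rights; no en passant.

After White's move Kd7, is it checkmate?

After Kd7: black king on a8; in check: no.
Black is not in check, so this cannot be checkmate.

no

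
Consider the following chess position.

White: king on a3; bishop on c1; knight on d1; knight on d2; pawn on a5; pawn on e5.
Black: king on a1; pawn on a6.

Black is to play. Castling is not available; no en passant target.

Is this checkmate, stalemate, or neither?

stalemate

Black to move; black king on a1.
In check: no.
King squares — b1: attacked by Nd2; a2: attacked by Ka3; b2: attacked by Bc1.
Legal moves for Black: none.
Not in check and no legal moves → stalemate.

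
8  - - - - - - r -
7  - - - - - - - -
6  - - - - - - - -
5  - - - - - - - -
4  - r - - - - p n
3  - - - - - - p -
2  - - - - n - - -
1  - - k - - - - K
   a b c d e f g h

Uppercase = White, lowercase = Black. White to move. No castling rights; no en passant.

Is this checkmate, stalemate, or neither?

White to move; white king on h1.
In check: no.
King squares — g1: attacked by Ne2; g2: attacked by Nh4; h2: attacked by Pg3.
Legal moves for White: none.
Not in check and no legal moves → stalemate.

stalemate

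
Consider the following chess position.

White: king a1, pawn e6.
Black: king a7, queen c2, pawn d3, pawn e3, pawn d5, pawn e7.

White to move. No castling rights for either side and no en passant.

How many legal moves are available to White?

0

White to move; king on a1.
In check: no.
Legal moves: none.
Count: 0.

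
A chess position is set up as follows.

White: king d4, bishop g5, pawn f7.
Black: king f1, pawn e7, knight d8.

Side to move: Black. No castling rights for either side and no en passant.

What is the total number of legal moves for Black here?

11

Black to move; king on f1.
In check: no.
Legal moves: Nxf7, Nb7, Ne6+, Nc6+, Kg2, Kf2, Ke2, Kg1, Ke1, e6, e5+.
Count: 11.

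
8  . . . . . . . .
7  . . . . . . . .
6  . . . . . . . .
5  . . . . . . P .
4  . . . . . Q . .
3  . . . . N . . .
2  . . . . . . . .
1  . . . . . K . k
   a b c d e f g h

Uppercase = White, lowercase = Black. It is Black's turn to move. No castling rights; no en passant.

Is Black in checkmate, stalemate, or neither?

Black to move; black king on h1.
In check: no.
King squares — g1: attacked by Kf1; g2: attacked by Kf1; h2: attacked by Qf4.
Legal moves for Black: none.
Not in check and no legal moves → stalemate.

stalemate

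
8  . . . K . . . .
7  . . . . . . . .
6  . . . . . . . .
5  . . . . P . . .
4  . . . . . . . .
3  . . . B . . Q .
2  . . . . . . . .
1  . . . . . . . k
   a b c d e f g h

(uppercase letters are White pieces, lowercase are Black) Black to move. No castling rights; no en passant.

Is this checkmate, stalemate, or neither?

Black to move; black king on h1.
In check: no.
King squares — g1: attacked by Qg3; g2: attacked by Qg3; h2: attacked by Qg3.
Legal moves for Black: none.
Not in check and no legal moves → stalemate.

stalemate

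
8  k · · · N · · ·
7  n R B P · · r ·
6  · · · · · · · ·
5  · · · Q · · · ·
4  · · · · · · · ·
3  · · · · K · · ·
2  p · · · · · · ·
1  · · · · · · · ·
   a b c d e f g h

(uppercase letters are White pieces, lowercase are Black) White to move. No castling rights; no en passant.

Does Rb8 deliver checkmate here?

After Rb8: black king on a8; in check: yes, from the white queen on d5 and the white rook on b8.
King squares — a7: own knight; b7: attacked by Qd5; b8: attacked by Bc7.
Black has no legal moves → checkmate.

yes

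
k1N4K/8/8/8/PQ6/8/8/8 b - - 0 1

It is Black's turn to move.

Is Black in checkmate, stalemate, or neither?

Black to move; black king on a8.
In check: no.
King squares — a7: attacked by Nc8; b7: attacked by Qb4; b8: attacked by Qb4.
Legal moves for Black: none.
Not in check and no legal moves → stalemate.

stalemate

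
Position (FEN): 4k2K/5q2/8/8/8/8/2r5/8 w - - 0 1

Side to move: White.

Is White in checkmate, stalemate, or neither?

stalemate

White to move; white king on h8.
In check: no.
King squares — g7: attacked by Qf7; h7: attacked by Qf7; g8: attacked by Qf7.
Legal moves for White: none.
Not in check and no legal moves → stalemate.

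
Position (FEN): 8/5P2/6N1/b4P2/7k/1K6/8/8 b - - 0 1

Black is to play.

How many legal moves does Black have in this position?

Black to move; king on h4.
In check: yes, from the white knight on g6.
Legal moves: Kh5, Kg5, Kg4, Kh3, Kg3.
Count: 5.

5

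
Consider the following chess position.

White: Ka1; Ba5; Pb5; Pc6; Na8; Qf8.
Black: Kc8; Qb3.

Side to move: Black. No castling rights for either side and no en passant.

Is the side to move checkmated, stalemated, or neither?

Black to move; black king on c8.
In check: yes, from the white queen on f8.
King squares — b7: attacked by Pc6; c7: attacked by Ba5; d7: attacked by Pc6; b8: attacked by Qf8; d8: attacked by Ba5.
Legal moves for Black: none.
In check with no legal moves → checkmate.

checkmate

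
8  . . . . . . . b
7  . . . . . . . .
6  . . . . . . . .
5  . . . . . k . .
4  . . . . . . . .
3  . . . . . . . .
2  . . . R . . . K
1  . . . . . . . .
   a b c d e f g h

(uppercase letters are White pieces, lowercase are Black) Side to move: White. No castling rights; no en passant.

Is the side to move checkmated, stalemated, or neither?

neither

White to move; white king on h2.
In check: no.
Legal moves for White: Kh3, Kg3, Kg2, Kh1, Kg1, Rd8, Rd7, Rd6, Rd5+, Rd4, Rd3, Rg2, Rf2+, Re2, Rc2, Rb2, Ra2, Rd1.
White has 18 legal moves and is not in check → neither.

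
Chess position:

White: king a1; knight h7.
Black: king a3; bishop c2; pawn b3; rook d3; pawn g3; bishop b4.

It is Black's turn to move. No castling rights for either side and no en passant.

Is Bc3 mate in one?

yes

After Bc3: white king on a1; in check: yes, from the black bishop on c3.
King squares — b1: attacked by Bc2; a2: attacked by Ka3; b2: attacked by Ka3.
White has no legal moves → checkmate.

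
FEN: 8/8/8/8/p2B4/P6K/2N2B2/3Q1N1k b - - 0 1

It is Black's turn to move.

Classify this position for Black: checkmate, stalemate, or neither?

stalemate

Black to move; black king on h1.
In check: no.
King squares — g1: attacked by Bf2; g2: attacked by Kh3; h2: attacked by Nf1.
Legal moves for Black: none.
Not in check and no legal moves → stalemate.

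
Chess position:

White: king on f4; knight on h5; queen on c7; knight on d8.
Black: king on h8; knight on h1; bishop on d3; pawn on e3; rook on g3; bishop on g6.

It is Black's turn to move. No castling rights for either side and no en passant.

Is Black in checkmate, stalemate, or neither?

neither

Black to move; black king on h8.
In check: no.
Legal moves for Black include: Kg8, Be8, Bh7, Bf7, Bxh5, Bgf5, Bge4, Rg5, Rg4+, Rh3, Rf3+, Rg2, Rg1, Ba6, Bdf5, Bb5, Bde4, Bc4, ... (list truncated; more exist).
Black has legal moves and is not in check → neither.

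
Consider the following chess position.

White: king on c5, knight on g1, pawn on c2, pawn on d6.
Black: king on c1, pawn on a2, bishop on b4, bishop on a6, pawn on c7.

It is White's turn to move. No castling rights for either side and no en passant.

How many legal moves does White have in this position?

4

White to move; king on c5.
In check: yes, from the black bishop on b4.
Legal moves: Kc6, Kd5, Kd4, Kxb4.
Count: 4.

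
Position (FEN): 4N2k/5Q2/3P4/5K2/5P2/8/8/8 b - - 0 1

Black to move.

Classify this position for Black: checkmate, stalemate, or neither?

Black to move; black king on h8.
In check: no.
King squares — g7: attacked by Qf7; h7: attacked by Qf7; g8: attacked by Qf7.
Legal moves for Black: none.
Not in check and no legal moves → stalemate.

stalemate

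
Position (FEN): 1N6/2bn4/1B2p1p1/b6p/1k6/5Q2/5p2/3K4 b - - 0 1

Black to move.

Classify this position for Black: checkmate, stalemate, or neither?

neither

Black to move; black king on b4.
In check: no.
Legal moves for Black include: Nf8, Nxb8, Nf6, Nxb6, Ne5, Nc5, Bd8, Bxb8, Bd6, Bcxb6, Be5, Bf4, Bg3, Bh2, Baxb6, Kb5, Kc4, Ka4, ... (list truncated; more exist).
Black has legal moves and is not in check → neither.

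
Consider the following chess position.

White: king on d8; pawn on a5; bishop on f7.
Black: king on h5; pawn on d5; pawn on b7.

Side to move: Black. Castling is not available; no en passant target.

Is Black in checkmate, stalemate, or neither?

Black to move; black king on h5.
In check: yes, from the white bishop on f7.
King squares — g4: available; h4: available; g5: available; g6: attacked by Bf7; h6: available.
Legal moves for Black: Kh6, Kg5, Kh4, Kg4.
Black is in check but has 4 legal moves → neither.

neither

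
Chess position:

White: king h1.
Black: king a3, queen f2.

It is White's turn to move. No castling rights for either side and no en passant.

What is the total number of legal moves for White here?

0

White to move; king on h1.
In check: no.
Legal moves: none.
Count: 0.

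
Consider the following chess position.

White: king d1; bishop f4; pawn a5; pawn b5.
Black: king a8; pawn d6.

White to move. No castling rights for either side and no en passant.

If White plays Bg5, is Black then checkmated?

After Bg5: black king on a8; in check: no.
Black is not in check, so this cannot be checkmate.

no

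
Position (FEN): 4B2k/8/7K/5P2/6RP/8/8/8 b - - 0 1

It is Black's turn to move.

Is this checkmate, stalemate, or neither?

Black to move; black king on h8.
In check: no.
King squares — g7: attacked by Rg4; h7: attacked by Kh6; g8: attacked by Rg4.
Legal moves for Black: none.
Not in check and no legal moves → stalemate.

stalemate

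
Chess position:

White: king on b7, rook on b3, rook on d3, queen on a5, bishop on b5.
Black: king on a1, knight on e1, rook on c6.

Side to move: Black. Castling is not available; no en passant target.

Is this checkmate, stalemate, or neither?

Black to move; black king on a1.
In check: yes, from the white queen on a5.
King squares — b1: attacked by Rb3; a2: attacked by Qa5; b2: attacked by Rb3.
Legal moves for Black: none.
In check with no legal moves → checkmate.

checkmate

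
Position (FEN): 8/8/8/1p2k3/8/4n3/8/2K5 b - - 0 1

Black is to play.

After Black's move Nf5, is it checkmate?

no

After Nf5: white king on c1; in check: no.
White is not in check, so this cannot be checkmate.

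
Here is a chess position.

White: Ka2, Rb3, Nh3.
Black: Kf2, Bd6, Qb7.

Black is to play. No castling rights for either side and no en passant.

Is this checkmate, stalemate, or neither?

Black to move; black king on f2.
In check: yes, from the white knight on h3.
Legal moves for Black: Kg2, Ke2, Kf1, Ke1.
Black is in check but has 4 legal moves → neither.

neither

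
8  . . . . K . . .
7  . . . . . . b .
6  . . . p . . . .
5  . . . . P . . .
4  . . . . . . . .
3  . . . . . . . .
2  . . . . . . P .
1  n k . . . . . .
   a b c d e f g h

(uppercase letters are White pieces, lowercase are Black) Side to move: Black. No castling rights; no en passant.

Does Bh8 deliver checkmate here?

After Bh8: white king on e8; in check: no.
White is not in check, so this cannot be checkmate.

no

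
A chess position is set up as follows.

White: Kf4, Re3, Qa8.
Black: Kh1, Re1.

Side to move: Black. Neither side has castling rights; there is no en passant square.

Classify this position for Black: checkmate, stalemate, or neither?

neither

Black to move; black king on h1.
In check: yes, from the white queen on a8.
King squares — g1: available; g2: attacked by Qa8; h2: available.
Legal moves for Black: Kh2, Kg1.
Black is in check but has 2 legal moves → neither.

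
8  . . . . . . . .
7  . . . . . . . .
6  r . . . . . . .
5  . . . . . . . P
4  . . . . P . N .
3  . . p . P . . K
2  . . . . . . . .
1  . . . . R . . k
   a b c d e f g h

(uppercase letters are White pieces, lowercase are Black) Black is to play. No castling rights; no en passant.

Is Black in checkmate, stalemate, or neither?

checkmate

Black to move; black king on h1.
In check: yes, from the white rook on e1.
King squares — g1: attacked by Re1; g2: attacked by Kh3; h2: attacked by Kh3.
Legal moves for Black: none.
In check with no legal moves → checkmate.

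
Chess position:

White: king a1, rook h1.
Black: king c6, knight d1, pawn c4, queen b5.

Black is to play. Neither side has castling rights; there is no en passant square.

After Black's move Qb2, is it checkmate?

After Qb2: white king on a1; in check: yes, from the black queen on b2.
King squares — b1: attacked by Qb2; a2: attacked by Qb2; b2: attacked by Nd1.
White has no legal moves → checkmate.

yes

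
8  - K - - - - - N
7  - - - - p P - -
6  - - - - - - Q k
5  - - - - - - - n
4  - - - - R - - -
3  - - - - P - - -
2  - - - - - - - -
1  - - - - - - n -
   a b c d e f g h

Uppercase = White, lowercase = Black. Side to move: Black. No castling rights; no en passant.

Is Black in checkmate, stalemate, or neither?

checkmate

Black to move; black king on h6.
In check: yes, from the white queen on g6.
King squares — g5: attacked by Qg6; h5: own knight; g6: attacked by Nh8; g7: attacked by Qg6; h7: attacked by Qg6.
Legal moves for Black: none.
In check with no legal moves → checkmate.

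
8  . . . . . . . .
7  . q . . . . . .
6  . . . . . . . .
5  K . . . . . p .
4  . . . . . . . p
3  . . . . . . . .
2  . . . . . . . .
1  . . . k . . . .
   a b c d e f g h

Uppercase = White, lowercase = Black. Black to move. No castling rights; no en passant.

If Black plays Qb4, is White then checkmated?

After Qb4: white king on a5; in check: yes, from the black queen on b4.
White has 2 legal replies: Ka6, Kxb4.
In check but a legal move exists → not checkmate.

no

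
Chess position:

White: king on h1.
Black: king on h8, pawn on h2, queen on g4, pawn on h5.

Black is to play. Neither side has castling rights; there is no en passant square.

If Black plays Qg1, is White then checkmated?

yes

After Qg1: white king on h1; in check: yes, from the black queen on g1.
King squares — g1: attacked by Ph2; g2: attacked by Qg1; h2: attacked by Qg1.
White has no legal moves → checkmate.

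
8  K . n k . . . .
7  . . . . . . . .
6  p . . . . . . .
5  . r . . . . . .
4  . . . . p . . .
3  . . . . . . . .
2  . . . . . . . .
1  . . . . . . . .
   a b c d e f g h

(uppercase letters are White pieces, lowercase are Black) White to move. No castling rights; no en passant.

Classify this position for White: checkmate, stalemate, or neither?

White to move; white king on a8.
In check: no.
King squares — a7: attacked by Nc8; b7: attacked by Rb5; b8: attacked by Rb5.
Legal moves for White: none.
Not in check and no legal moves → stalemate.

stalemate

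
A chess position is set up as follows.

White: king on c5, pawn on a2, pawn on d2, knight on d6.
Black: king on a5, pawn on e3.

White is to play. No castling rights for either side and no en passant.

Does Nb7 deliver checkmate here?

no

After Nb7: black king on a5; in check: yes, from the white knight on b7.
Black has 2 legal replies: Ka6, Ka4.
In check but a legal move exists → not checkmate.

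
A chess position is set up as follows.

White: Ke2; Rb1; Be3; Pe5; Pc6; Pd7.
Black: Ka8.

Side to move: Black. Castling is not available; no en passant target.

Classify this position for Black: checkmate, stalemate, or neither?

Black to move; black king on a8.
In check: no.
King squares — a7: attacked by Be3; b7: attacked by Rb1; b8: attacked by Rb1.
Legal moves for Black: none.
Not in check and no legal moves → stalemate.

stalemate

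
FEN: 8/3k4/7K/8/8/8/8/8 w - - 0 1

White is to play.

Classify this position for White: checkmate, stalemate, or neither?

White to move; white king on h6.
In check: no.
Legal moves for White: Kh7, Kg7, Kg6, Kh5, Kg5.
White has 5 legal moves and is not in check → neither.

neither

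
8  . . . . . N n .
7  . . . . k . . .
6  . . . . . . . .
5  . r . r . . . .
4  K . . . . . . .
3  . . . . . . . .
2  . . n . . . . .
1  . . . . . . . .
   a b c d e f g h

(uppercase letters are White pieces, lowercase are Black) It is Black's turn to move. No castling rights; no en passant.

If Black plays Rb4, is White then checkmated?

After Rb4: white king on a4; in check: yes, from the black rook on b4.
King squares — a3: attacked by Nc2; b3: attacked by Rb4; b4: attacked by Nc2; a5: attacked by Rd5; b5: attacked by Rb4.
White has no legal moves → checkmate.

yes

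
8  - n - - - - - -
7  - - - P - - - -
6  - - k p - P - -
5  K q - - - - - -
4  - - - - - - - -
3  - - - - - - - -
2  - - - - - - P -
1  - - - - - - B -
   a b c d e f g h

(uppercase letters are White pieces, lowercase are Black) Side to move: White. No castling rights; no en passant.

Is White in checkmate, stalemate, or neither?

checkmate

White to move; white king on a5.
In check: yes, from the black queen on b5.
King squares — a4: attacked by Qb5; b4: attacked by Qb5; b5: attacked by Kc6; a6: attacked by Qb5; b6: attacked by Qb5.
Legal moves for White: none.
In check with no legal moves → checkmate.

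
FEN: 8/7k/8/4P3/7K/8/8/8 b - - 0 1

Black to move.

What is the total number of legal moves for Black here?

5

Black to move; king on h7.
In check: no.
Legal moves: Kh8, Kg8, Kg7, Kh6, Kg6.
Count: 5.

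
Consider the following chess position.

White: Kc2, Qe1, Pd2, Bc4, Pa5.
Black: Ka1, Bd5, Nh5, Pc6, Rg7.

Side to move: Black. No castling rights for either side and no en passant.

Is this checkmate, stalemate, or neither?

Black to move; black king on a1.
In check: yes, from the white queen on e1.
King squares — b1: attacked by Qe1; a2: attacked by Bc4; b2: attacked by Kc2.
Legal moves for Black: none.
In check with no legal moves → checkmate.

checkmate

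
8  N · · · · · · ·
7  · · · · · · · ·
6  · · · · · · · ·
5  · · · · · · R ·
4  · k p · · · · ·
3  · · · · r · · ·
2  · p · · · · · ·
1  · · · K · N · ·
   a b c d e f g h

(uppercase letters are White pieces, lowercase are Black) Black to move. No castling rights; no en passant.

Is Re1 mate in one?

After Re1: white king on d1; in check: yes, from the black rook on e1.
White has 3 legal replies: Kd2, Kc2, Kxe1.
In check but a legal move exists → not checkmate.

no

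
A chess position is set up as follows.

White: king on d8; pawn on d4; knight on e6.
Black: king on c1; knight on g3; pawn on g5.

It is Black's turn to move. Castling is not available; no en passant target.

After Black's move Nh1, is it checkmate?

no

After Nh1: white king on d8; in check: no.
White is not in check, so this cannot be checkmate.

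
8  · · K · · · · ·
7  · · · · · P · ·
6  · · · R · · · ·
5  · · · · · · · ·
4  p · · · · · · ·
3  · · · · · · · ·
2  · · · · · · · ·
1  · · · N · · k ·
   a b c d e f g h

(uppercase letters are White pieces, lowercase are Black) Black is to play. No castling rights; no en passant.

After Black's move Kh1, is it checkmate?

no

After Kh1: white king on c8; in check: no.
White is not in check, so this cannot be checkmate.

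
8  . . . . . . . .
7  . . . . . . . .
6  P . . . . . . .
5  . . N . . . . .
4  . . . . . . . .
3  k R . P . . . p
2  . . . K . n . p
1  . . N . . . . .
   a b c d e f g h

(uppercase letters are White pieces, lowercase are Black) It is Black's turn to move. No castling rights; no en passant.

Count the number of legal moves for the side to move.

Black to move; king on a3.
In check: yes, from the white rook on b3.
Legal moves: none.
Count: 0.

0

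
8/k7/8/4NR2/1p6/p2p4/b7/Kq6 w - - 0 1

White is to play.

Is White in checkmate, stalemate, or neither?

checkmate

White to move; white king on a1.
In check: yes, from the black queen on b1.
King squares — b1: attacked by Ba2; a2: attacked by Qb1; b2: attacked by Qb1.
Legal moves for White: none.
In check with no legal moves → checkmate.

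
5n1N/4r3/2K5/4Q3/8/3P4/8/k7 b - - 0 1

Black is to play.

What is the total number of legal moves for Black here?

Black to move; king on a1.
In check: yes, from the white queen on e5.
Legal moves: Ka2, Kb1, Rxe5.
Count: 3.

3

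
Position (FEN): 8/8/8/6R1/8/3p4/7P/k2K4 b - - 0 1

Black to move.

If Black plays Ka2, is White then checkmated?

After Ka2: white king on d1; in check: no.
White is not in check, so this cannot be checkmate.

no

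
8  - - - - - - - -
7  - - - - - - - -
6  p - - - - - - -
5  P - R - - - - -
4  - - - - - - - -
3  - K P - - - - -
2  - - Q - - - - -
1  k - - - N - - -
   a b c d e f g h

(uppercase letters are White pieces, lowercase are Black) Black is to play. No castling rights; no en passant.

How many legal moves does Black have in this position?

Black to move; king on a1.
In check: no.
Legal moves: none.
Count: 0.

0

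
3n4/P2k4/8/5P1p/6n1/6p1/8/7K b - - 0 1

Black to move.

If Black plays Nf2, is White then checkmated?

no

After Nf2: white king on h1; in check: yes, from the black knight on f2.
White has 2 legal replies: Kg2, Kg1.
In check but a legal move exists → not checkmate.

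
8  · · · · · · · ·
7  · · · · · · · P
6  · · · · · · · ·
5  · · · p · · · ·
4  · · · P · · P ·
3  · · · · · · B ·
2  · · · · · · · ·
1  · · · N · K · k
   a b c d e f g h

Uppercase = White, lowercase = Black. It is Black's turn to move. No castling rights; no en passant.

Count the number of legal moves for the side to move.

0

Black to move; king on h1.
In check: no.
Legal moves: none.
Count: 0.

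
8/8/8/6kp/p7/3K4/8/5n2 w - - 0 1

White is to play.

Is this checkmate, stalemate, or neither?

White to move; white king on d3.
In check: no.
Legal moves for White: Ke4, Kd4, Kc4, Kc3, Ke2, Kc2.
White has 6 legal moves and is not in check → neither.

neither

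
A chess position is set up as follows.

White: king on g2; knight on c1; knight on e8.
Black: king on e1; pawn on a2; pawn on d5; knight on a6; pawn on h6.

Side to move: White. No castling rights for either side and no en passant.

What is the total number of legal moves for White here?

White to move; king on g2.
In check: no.
Legal moves: Ng7, Nc7, Nf6, Nd6, Kh3, Kg3, Kf3, Kh2, Kh1, Kg1, Nd3+, Nb3, Ne2, Nxa2.
Count: 14.

14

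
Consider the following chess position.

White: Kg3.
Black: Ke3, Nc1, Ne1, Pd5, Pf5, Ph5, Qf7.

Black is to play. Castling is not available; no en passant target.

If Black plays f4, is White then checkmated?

no

After f4: white king on g3; in check: yes, from the black pawn on f4.
White has 3 legal replies: Kh4, Kh3, Kh2.
In check but a legal move exists → not checkmate.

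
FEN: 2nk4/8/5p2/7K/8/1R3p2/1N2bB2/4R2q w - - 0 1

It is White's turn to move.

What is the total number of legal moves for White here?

4

White to move; king on h5.
In check: yes, from the black queen on h1.
Legal moves: Kg6, Kg4, Bh4, Rxh1.
Count: 4.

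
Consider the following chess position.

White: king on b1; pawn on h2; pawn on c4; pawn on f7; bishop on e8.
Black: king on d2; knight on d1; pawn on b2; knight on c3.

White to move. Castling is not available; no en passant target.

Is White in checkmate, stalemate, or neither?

White to move; white king on b1.
In check: yes, from the black knight on c3.
King squares — a1: attacked by Pb2; c1: attacked by Pb2; a2: attacked by Nc3; b2: attacked by Nd1; c2: attacked by Kd2.
Legal moves for White: none.
In check with no legal moves → checkmate.

checkmate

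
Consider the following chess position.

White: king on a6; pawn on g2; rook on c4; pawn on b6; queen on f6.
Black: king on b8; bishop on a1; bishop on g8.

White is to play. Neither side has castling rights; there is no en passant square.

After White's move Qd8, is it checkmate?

yes

After Qd8: black king on b8; in check: yes, from the white queen on d8.
King squares — a7: attacked by Ka6; b7: attacked by Ka6; c7: attacked by Rc4; a8: attacked by Qd8; c8: attacked by Rc4.
Black has no legal moves → checkmate.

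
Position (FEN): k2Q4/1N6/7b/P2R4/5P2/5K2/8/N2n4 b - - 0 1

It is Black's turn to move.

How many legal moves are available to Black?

Black to move; king on a8.
In check: yes, from the white queen on d8.
Legal moves: Kxb7, Ka7.
Count: 2.

2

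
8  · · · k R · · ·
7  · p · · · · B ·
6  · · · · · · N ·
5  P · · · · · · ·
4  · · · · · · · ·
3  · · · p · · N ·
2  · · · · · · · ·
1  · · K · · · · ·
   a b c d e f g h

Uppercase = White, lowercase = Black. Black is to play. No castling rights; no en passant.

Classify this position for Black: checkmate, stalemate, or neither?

Black to move; black king on d8.
In check: yes, from the white rook on e8.
Legal moves for Black: Kxe8, Kd7, Kc7.
Black is in check but has 3 legal moves → neither.

neither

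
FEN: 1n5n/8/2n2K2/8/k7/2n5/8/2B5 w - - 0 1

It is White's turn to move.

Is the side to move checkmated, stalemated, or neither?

neither

White to move; white king on f6.
In check: no.
Legal moves for White: Kg7, Ke6, Kg5, Kf5, Bh6, Bg5, Bf4, Be3, Ba3, Bd2, Bb2.
White has 11 legal moves and is not in check → neither.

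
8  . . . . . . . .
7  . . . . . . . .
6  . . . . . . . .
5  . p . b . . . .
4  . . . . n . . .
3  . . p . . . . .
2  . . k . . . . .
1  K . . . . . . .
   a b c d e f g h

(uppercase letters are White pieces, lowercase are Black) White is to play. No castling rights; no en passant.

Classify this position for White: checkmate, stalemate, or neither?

stalemate

White to move; white king on a1.
In check: no.
King squares — b1: attacked by Kc2; a2: attacked by Bd5; b2: attacked by Kc2.
Legal moves for White: none.
Not in check and no legal moves → stalemate.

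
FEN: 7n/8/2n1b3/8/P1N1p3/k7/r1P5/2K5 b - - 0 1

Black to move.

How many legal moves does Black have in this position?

Black to move; king on a3.
In check: yes, from the white knight on c4.
Legal moves: Kb4, Kxa4, Bxc4.
Count: 3.

3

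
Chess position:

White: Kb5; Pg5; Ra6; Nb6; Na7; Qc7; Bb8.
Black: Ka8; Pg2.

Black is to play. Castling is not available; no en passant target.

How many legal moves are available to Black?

Black to move; king on a8.
In check: yes, from the white knight on b6.
Legal moves: none.
Count: 0.

0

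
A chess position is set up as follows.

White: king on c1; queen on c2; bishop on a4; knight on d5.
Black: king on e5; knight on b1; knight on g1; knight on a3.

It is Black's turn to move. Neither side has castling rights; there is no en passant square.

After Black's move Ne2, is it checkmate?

After Ne2: white king on c1; in check: yes, from the black knight on e2.
White has 3 legal replies: Kb2, Kd1, Qxe2+.
In check but a legal move exists → not checkmate.

no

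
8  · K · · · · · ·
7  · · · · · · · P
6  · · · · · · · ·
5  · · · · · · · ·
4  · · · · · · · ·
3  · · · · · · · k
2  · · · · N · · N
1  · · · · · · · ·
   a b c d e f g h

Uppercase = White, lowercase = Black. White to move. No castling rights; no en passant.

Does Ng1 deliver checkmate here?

no

After Ng1: black king on h3; in check: yes, from the white knight on g1.
Black has 4 legal replies: Kh4, Kg3, Kxh2, Kg2.
In check but a legal move exists → not checkmate.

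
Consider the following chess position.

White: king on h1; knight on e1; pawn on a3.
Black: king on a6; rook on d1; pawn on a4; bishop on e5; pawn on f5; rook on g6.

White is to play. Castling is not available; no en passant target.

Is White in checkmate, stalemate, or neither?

stalemate

White to move; white king on h1.
In check: no.
King squares — g1: attacked by Rg6; g2: attacked by Rg6; h2: attacked by Be5.
Legal moves for White: none.
Not in check and no legal moves → stalemate.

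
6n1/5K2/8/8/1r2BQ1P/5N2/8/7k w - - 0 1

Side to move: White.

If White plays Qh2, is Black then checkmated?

yes

After Qh2: black king on h1; in check: yes, from the white queen on h2.
King squares — g1: attacked by Qh2; g2: attacked by Qh2; h2: attacked by Nf3.
Black has no legal moves → checkmate.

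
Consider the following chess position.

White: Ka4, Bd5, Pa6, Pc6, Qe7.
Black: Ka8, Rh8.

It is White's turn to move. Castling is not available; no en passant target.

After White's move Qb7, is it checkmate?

After Qb7: black king on a8; in check: yes, from the white queen on b7.
King squares — a7: attacked by Qb7; b7: attacked by Pa6; b8: attacked by Qb7.
Black has no legal moves → checkmate.

yes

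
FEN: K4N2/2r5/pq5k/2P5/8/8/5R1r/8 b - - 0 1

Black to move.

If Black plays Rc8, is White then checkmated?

After Rc8: white king on a8; in check: yes, from the black rook on c8.
King squares — a7: attacked by Qb6; b7: attacked by Qb6; b8: attacked by Qb6.
White has no legal moves → checkmate.

yes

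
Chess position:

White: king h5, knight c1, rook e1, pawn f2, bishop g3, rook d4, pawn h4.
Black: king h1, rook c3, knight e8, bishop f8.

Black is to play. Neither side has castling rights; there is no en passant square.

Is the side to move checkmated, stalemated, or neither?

Black to move; black king on h1.
In check: yes, from the white rook on e1.
Legal moves for Black: Kg2.
Black is in check but has 1 legal move → neither.

neither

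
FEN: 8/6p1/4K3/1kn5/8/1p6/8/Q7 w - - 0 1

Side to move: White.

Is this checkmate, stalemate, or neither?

White to move; white king on e6.
In check: yes, from the black knight on c5.
King squares — d5: available; e5: available; f5: available; d6: available; f6: attacked by Pg7; d7: attacked by Nc5; e7: available; f7: available.
Legal moves for White: Kf7, Ke7, Kd6, Kf5, Ke5, Kd5.
White is in check but has 6 legal moves → neither.

neither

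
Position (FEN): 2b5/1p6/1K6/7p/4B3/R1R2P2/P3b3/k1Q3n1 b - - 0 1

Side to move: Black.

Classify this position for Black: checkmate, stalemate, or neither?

checkmate

Black to move; black king on a1.
In check: yes, from the white queen on c1.
King squares — b1: attacked by Qc1; a2: attacked by Ra3; b2: attacked by Qc1.
Legal moves for Black: none.
In check with no legal moves → checkmate.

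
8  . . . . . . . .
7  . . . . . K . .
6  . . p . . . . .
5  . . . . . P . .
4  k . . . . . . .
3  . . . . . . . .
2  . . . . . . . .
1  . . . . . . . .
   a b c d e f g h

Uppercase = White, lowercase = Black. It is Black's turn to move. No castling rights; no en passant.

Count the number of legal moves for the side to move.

6

Black to move; king on a4.
In check: no.
Legal moves: Kb5, Ka5, Kb4, Kb3, Ka3, c5.
Count: 6.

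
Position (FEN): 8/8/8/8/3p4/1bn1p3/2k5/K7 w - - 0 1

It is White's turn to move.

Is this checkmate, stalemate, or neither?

stalemate

White to move; white king on a1.
In check: no.
King squares — b1: attacked by Kc2; a2: attacked by Bb3; b2: attacked by Kc2.
Legal moves for White: none.
Not in check and no legal moves → stalemate.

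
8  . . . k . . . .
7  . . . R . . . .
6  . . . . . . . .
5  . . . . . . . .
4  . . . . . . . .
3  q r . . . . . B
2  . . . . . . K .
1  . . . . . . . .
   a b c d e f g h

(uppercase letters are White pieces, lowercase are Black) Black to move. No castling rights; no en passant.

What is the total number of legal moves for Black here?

Black to move; king on d8.
In check: yes, from the white rook on d7.
Legal moves: Ke8, Kc8.
Count: 2.

2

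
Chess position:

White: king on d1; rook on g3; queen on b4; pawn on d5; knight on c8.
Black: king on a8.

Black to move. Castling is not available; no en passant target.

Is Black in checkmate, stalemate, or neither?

Black to move; black king on a8.
In check: no.
King squares — a7: attacked by Nc8; b7: attacked by Qb4; b8: attacked by Qb4.
Legal moves for Black: none.
Not in check and no legal moves → stalemate.

stalemate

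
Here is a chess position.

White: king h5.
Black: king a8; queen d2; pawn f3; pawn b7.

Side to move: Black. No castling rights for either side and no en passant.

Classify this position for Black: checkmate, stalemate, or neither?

neither

Black to move; black king on a8.
In check: no.
Legal moves for Black include: Kb8, Ka7, Qd8, Qd7, Qh6+, Qd6, Qg5+, Qd5+, Qa5+, Qf4, Qd4, Qb4, Qe3, Qd3, Qc3, Qh2+, Qg2, Qf2, ... (list truncated; more exist).
Black has legal moves and is not in check → neither.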